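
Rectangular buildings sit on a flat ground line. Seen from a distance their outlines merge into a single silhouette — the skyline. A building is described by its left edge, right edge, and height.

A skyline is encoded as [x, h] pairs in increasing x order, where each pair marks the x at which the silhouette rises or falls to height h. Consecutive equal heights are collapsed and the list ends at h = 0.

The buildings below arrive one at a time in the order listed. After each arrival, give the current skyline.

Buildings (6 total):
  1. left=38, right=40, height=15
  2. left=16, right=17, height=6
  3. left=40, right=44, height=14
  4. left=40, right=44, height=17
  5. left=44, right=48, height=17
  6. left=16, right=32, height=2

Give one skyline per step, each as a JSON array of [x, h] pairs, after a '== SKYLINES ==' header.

== SKYLINES ==
[[38,15],[40,0]]
[[16,6],[17,0],[38,15],[40,0]]
[[16,6],[17,0],[38,15],[40,14],[44,0]]
[[16,6],[17,0],[38,15],[40,17],[44,0]]
[[16,6],[17,0],[38,15],[40,17],[48,0]]
[[16,6],[17,2],[32,0],[38,15],[40,17],[48,0]]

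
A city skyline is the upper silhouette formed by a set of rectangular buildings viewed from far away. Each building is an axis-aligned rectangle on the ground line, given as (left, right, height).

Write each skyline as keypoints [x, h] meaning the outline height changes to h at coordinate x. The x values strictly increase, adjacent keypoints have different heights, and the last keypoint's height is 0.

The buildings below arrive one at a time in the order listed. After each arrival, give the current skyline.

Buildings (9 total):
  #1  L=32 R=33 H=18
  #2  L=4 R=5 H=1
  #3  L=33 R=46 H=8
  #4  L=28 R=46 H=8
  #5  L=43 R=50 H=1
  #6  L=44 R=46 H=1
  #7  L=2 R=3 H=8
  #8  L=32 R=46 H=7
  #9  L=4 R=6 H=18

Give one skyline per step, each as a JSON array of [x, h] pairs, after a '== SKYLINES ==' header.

== SKYLINES ==
[[32,18],[33,0]]
[[4,1],[5,0],[32,18],[33,0]]
[[4,1],[5,0],[32,18],[33,8],[46,0]]
[[4,1],[5,0],[28,8],[32,18],[33,8],[46,0]]
[[4,1],[5,0],[28,8],[32,18],[33,8],[46,1],[50,0]]
[[4,1],[5,0],[28,8],[32,18],[33,8],[46,1],[50,0]]
[[2,8],[3,0],[4,1],[5,0],[28,8],[32,18],[33,8],[46,1],[50,0]]
[[2,8],[3,0],[4,1],[5,0],[28,8],[32,18],[33,8],[46,1],[50,0]]
[[2,8],[3,0],[4,18],[6,0],[28,8],[32,18],[33,8],[46,1],[50,0]]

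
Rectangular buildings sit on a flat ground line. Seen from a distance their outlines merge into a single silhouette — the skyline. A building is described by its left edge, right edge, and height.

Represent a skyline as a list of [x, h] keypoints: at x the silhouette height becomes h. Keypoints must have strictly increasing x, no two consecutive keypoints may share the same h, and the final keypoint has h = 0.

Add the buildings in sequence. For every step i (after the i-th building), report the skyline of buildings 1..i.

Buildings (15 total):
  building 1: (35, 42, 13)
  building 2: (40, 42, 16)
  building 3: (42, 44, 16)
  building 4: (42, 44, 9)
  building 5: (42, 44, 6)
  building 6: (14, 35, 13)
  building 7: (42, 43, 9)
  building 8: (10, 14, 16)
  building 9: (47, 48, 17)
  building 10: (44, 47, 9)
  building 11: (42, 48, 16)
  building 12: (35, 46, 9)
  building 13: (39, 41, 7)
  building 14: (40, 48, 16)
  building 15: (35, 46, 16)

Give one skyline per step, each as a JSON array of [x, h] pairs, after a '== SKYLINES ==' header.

== SKYLINES ==
[[35,13],[42,0]]
[[35,13],[40,16],[42,0]]
[[35,13],[40,16],[44,0]]
[[35,13],[40,16],[44,0]]
[[35,13],[40,16],[44,0]]
[[14,13],[40,16],[44,0]]
[[14,13],[40,16],[44,0]]
[[10,16],[14,13],[40,16],[44,0]]
[[10,16],[14,13],[40,16],[44,0],[47,17],[48,0]]
[[10,16],[14,13],[40,16],[44,9],[47,17],[48,0]]
[[10,16],[14,13],[40,16],[47,17],[48,0]]
[[10,16],[14,13],[40,16],[47,17],[48,0]]
[[10,16],[14,13],[40,16],[47,17],[48,0]]
[[10,16],[14,13],[40,16],[47,17],[48,0]]
[[10,16],[14,13],[35,16],[47,17],[48,0]]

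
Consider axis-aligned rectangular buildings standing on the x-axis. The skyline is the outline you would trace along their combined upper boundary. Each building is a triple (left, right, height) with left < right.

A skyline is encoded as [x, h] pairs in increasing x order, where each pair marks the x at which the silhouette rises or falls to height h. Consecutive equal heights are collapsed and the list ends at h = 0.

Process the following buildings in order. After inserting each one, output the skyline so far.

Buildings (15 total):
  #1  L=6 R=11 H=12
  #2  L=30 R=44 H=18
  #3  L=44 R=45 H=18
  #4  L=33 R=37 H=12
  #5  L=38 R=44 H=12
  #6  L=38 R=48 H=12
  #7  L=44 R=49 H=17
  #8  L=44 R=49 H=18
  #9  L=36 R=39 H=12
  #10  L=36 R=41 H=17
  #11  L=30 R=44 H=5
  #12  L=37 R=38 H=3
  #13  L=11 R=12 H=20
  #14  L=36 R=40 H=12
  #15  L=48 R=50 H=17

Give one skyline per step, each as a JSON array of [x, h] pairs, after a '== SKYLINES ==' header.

== SKYLINES ==
[[6,12],[11,0]]
[[6,12],[11,0],[30,18],[44,0]]
[[6,12],[11,0],[30,18],[45,0]]
[[6,12],[11,0],[30,18],[45,0]]
[[6,12],[11,0],[30,18],[45,0]]
[[6,12],[11,0],[30,18],[45,12],[48,0]]
[[6,12],[11,0],[30,18],[45,17],[49,0]]
[[6,12],[11,0],[30,18],[49,0]]
[[6,12],[11,0],[30,18],[49,0]]
[[6,12],[11,0],[30,18],[49,0]]
[[6,12],[11,0],[30,18],[49,0]]
[[6,12],[11,0],[30,18],[49,0]]
[[6,12],[11,20],[12,0],[30,18],[49,0]]
[[6,12],[11,20],[12,0],[30,18],[49,0]]
[[6,12],[11,20],[12,0],[30,18],[49,17],[50,0]]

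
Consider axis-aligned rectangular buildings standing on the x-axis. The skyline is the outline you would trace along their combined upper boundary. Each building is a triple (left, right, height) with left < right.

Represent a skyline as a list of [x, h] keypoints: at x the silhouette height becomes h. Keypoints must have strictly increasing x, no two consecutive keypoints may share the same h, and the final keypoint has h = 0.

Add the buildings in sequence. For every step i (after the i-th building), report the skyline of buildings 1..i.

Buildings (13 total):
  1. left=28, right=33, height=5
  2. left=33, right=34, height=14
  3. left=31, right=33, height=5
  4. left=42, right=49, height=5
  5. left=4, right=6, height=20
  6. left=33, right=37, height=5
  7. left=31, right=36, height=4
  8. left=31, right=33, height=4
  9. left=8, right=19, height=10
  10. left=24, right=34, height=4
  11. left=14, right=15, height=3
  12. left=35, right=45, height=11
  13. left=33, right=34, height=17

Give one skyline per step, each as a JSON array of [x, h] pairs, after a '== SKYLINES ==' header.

== SKYLINES ==
[[28,5],[33,0]]
[[28,5],[33,14],[34,0]]
[[28,5],[33,14],[34,0]]
[[28,5],[33,14],[34,0],[42,5],[49,0]]
[[4,20],[6,0],[28,5],[33,14],[34,0],[42,5],[49,0]]
[[4,20],[6,0],[28,5],[33,14],[34,5],[37,0],[42,5],[49,0]]
[[4,20],[6,0],[28,5],[33,14],[34,5],[37,0],[42,5],[49,0]]
[[4,20],[6,0],[28,5],[33,14],[34,5],[37,0],[42,5],[49,0]]
[[4,20],[6,0],[8,10],[19,0],[28,5],[33,14],[34,5],[37,0],[42,5],[49,0]]
[[4,20],[6,0],[8,10],[19,0],[24,4],[28,5],[33,14],[34,5],[37,0],[42,5],[49,0]]
[[4,20],[6,0],[8,10],[19,0],[24,4],[28,5],[33,14],[34,5],[37,0],[42,5],[49,0]]
[[4,20],[6,0],[8,10],[19,0],[24,4],[28,5],[33,14],[34,5],[35,11],[45,5],[49,0]]
[[4,20],[6,0],[8,10],[19,0],[24,4],[28,5],[33,17],[34,5],[35,11],[45,5],[49,0]]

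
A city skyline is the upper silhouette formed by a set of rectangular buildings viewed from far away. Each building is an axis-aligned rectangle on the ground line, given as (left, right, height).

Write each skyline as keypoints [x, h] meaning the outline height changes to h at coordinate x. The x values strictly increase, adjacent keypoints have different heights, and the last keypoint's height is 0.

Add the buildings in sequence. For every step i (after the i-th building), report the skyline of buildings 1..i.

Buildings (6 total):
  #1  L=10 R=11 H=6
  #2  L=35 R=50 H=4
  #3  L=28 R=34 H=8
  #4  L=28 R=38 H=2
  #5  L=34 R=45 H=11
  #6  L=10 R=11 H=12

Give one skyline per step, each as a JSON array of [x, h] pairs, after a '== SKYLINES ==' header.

== SKYLINES ==
[[10,6],[11,0]]
[[10,6],[11,0],[35,4],[50,0]]
[[10,6],[11,0],[28,8],[34,0],[35,4],[50,0]]
[[10,6],[11,0],[28,8],[34,2],[35,4],[50,0]]
[[10,6],[11,0],[28,8],[34,11],[45,4],[50,0]]
[[10,12],[11,0],[28,8],[34,11],[45,4],[50,0]]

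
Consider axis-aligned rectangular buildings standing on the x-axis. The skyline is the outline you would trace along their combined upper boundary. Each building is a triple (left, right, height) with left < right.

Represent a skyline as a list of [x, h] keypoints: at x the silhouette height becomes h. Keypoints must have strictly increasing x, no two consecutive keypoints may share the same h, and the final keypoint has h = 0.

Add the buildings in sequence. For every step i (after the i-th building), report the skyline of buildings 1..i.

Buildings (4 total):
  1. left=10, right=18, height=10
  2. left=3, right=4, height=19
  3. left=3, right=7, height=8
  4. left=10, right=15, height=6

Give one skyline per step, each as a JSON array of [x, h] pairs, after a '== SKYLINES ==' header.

== SKYLINES ==
[[10,10],[18,0]]
[[3,19],[4,0],[10,10],[18,0]]
[[3,19],[4,8],[7,0],[10,10],[18,0]]
[[3,19],[4,8],[7,0],[10,10],[18,0]]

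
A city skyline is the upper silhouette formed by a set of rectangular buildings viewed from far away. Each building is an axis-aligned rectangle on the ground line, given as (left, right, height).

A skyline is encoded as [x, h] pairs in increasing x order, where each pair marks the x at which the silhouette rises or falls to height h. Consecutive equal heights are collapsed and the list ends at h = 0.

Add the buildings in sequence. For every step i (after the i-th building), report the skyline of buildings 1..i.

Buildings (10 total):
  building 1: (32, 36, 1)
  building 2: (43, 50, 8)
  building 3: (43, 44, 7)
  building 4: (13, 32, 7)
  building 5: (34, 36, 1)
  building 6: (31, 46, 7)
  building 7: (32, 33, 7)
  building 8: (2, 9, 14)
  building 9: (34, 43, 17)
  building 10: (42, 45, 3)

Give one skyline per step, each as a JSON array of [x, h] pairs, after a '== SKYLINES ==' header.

== SKYLINES ==
[[32,1],[36,0]]
[[32,1],[36,0],[43,8],[50,0]]
[[32,1],[36,0],[43,8],[50,0]]
[[13,7],[32,1],[36,0],[43,8],[50,0]]
[[13,7],[32,1],[36,0],[43,8],[50,0]]
[[13,7],[43,8],[50,0]]
[[13,7],[43,8],[50,0]]
[[2,14],[9,0],[13,7],[43,8],[50,0]]
[[2,14],[9,0],[13,7],[34,17],[43,8],[50,0]]
[[2,14],[9,0],[13,7],[34,17],[43,8],[50,0]]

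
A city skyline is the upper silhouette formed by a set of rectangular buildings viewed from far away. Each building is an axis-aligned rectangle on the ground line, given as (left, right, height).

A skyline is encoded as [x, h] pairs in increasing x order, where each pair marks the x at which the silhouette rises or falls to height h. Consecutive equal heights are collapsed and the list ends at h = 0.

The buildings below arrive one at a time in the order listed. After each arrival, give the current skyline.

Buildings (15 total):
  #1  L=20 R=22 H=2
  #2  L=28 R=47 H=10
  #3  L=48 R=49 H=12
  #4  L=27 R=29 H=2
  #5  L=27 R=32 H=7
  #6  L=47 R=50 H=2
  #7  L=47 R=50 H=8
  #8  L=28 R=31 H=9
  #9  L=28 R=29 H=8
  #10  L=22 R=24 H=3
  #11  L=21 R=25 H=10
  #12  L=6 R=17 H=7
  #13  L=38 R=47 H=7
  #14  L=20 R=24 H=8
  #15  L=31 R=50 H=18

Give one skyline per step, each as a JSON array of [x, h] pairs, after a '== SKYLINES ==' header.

== SKYLINES ==
[[20,2],[22,0]]
[[20,2],[22,0],[28,10],[47,0]]
[[20,2],[22,0],[28,10],[47,0],[48,12],[49,0]]
[[20,2],[22,0],[27,2],[28,10],[47,0],[48,12],[49,0]]
[[20,2],[22,0],[27,7],[28,10],[47,0],[48,12],[49,0]]
[[20,2],[22,0],[27,7],[28,10],[47,2],[48,12],[49,2],[50,0]]
[[20,2],[22,0],[27,7],[28,10],[47,8],[48,12],[49,8],[50,0]]
[[20,2],[22,0],[27,7],[28,10],[47,8],[48,12],[49,8],[50,0]]
[[20,2],[22,0],[27,7],[28,10],[47,8],[48,12],[49,8],[50,0]]
[[20,2],[22,3],[24,0],[27,7],[28,10],[47,8],[48,12],[49,8],[50,0]]
[[20,2],[21,10],[25,0],[27,7],[28,10],[47,8],[48,12],[49,8],[50,0]]
[[6,7],[17,0],[20,2],[21,10],[25,0],[27,7],[28,10],[47,8],[48,12],[49,8],[50,0]]
[[6,7],[17,0],[20,2],[21,10],[25,0],[27,7],[28,10],[47,8],[48,12],[49,8],[50,0]]
[[6,7],[17,0],[20,8],[21,10],[25,0],[27,7],[28,10],[47,8],[48,12],[49,8],[50,0]]
[[6,7],[17,0],[20,8],[21,10],[25,0],[27,7],[28,10],[31,18],[50,0]]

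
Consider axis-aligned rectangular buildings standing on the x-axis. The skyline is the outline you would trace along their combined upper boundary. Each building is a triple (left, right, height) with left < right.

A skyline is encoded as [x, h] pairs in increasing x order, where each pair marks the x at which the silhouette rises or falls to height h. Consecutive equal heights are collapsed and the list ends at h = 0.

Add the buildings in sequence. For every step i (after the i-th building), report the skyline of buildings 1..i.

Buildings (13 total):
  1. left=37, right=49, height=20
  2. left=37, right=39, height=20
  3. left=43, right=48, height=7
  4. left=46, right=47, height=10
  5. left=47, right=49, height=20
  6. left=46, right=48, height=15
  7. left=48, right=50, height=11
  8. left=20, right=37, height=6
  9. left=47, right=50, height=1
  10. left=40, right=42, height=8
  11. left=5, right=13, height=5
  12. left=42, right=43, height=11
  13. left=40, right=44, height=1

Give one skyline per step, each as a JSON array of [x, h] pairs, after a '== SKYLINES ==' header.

== SKYLINES ==
[[37,20],[49,0]]
[[37,20],[49,0]]
[[37,20],[49,0]]
[[37,20],[49,0]]
[[37,20],[49,0]]
[[37,20],[49,0]]
[[37,20],[49,11],[50,0]]
[[20,6],[37,20],[49,11],[50,0]]
[[20,6],[37,20],[49,11],[50,0]]
[[20,6],[37,20],[49,11],[50,0]]
[[5,5],[13,0],[20,6],[37,20],[49,11],[50,0]]
[[5,5],[13,0],[20,6],[37,20],[49,11],[50,0]]
[[5,5],[13,0],[20,6],[37,20],[49,11],[50,0]]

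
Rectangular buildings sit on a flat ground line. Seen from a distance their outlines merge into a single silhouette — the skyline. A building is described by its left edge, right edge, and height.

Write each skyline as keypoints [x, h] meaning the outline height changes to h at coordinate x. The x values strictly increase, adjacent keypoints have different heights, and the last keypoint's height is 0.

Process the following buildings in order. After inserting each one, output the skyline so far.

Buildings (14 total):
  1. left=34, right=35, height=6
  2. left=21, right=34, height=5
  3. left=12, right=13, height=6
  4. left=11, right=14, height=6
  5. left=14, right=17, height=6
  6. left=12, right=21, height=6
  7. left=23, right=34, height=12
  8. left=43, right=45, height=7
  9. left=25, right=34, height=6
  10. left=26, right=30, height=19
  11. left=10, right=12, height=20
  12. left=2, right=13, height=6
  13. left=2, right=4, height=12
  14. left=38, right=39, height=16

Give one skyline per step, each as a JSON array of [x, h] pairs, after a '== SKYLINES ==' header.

== SKYLINES ==
[[34,6],[35,0]]
[[21,5],[34,6],[35,0]]
[[12,6],[13,0],[21,5],[34,6],[35,0]]
[[11,6],[14,0],[21,5],[34,6],[35,0]]
[[11,6],[17,0],[21,5],[34,6],[35,0]]
[[11,6],[21,5],[34,6],[35,0]]
[[11,6],[21,5],[23,12],[34,6],[35,0]]
[[11,6],[21,5],[23,12],[34,6],[35,0],[43,7],[45,0]]
[[11,6],[21,5],[23,12],[34,6],[35,0],[43,7],[45,0]]
[[11,6],[21,5],[23,12],[26,19],[30,12],[34,6],[35,0],[43,7],[45,0]]
[[10,20],[12,6],[21,5],[23,12],[26,19],[30,12],[34,6],[35,0],[43,7],[45,0]]
[[2,6],[10,20],[12,6],[21,5],[23,12],[26,19],[30,12],[34,6],[35,0],[43,7],[45,0]]
[[2,12],[4,6],[10,20],[12,6],[21,5],[23,12],[26,19],[30,12],[34,6],[35,0],[43,7],[45,0]]
[[2,12],[4,6],[10,20],[12,6],[21,5],[23,12],[26,19],[30,12],[34,6],[35,0],[38,16],[39,0],[43,7],[45,0]]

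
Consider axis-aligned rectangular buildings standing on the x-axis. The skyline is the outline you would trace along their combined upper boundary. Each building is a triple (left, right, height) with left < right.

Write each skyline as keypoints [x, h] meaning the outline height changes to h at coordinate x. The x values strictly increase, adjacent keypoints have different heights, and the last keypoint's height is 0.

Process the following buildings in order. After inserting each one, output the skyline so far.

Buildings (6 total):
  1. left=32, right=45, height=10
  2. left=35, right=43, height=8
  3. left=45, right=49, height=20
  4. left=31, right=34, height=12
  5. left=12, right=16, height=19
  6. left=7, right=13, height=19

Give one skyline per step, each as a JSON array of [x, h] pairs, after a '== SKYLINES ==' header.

== SKYLINES ==
[[32,10],[45,0]]
[[32,10],[45,0]]
[[32,10],[45,20],[49,0]]
[[31,12],[34,10],[45,20],[49,0]]
[[12,19],[16,0],[31,12],[34,10],[45,20],[49,0]]
[[7,19],[16,0],[31,12],[34,10],[45,20],[49,0]]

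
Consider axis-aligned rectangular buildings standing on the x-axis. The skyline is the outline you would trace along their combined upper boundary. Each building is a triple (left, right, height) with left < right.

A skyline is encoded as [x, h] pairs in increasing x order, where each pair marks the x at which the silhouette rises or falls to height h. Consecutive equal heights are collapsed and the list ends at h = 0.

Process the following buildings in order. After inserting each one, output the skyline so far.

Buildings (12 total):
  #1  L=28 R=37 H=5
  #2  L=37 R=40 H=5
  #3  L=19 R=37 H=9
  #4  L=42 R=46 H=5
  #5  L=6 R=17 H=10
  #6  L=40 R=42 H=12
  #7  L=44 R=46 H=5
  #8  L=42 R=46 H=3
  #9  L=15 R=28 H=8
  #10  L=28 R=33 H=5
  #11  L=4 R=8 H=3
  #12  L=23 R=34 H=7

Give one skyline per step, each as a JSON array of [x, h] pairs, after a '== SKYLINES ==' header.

== SKYLINES ==
[[28,5],[37,0]]
[[28,5],[40,0]]
[[19,9],[37,5],[40,0]]
[[19,9],[37,5],[40,0],[42,5],[46,0]]
[[6,10],[17,0],[19,9],[37,5],[40,0],[42,5],[46,0]]
[[6,10],[17,0],[19,9],[37,5],[40,12],[42,5],[46,0]]
[[6,10],[17,0],[19,9],[37,5],[40,12],[42,5],[46,0]]
[[6,10],[17,0],[19,9],[37,5],[40,12],[42,5],[46,0]]
[[6,10],[17,8],[19,9],[37,5],[40,12],[42,5],[46,0]]
[[6,10],[17,8],[19,9],[37,5],[40,12],[42,5],[46,0]]
[[4,3],[6,10],[17,8],[19,9],[37,5],[40,12],[42,5],[46,0]]
[[4,3],[6,10],[17,8],[19,9],[37,5],[40,12],[42,5],[46,0]]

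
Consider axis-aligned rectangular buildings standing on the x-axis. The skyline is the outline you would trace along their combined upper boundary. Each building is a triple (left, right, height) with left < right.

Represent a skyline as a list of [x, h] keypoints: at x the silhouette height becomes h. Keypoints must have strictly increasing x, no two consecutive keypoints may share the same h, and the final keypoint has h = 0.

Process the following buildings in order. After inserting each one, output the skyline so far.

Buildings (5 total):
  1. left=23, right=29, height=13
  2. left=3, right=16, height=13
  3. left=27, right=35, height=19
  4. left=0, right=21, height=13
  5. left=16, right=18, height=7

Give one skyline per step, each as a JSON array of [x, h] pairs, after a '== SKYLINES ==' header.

== SKYLINES ==
[[23,13],[29,0]]
[[3,13],[16,0],[23,13],[29,0]]
[[3,13],[16,0],[23,13],[27,19],[35,0]]
[[0,13],[21,0],[23,13],[27,19],[35,0]]
[[0,13],[21,0],[23,13],[27,19],[35,0]]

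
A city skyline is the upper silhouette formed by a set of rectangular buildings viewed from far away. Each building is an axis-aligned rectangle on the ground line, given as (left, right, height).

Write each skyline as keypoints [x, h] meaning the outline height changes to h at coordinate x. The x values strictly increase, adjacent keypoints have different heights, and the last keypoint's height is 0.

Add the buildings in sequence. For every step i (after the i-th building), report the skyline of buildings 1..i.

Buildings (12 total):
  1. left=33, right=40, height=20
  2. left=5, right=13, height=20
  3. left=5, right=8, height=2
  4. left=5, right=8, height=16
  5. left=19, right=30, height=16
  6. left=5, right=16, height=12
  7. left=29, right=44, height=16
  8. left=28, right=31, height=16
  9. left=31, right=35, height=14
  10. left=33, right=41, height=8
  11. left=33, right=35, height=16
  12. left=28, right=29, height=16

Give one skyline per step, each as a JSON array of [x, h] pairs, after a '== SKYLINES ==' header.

== SKYLINES ==
[[33,20],[40,0]]
[[5,20],[13,0],[33,20],[40,0]]
[[5,20],[13,0],[33,20],[40,0]]
[[5,20],[13,0],[33,20],[40,0]]
[[5,20],[13,0],[19,16],[30,0],[33,20],[40,0]]
[[5,20],[13,12],[16,0],[19,16],[30,0],[33,20],[40,0]]
[[5,20],[13,12],[16,0],[19,16],[33,20],[40,16],[44,0]]
[[5,20],[13,12],[16,0],[19,16],[33,20],[40,16],[44,0]]
[[5,20],[13,12],[16,0],[19,16],[33,20],[40,16],[44,0]]
[[5,20],[13,12],[16,0],[19,16],[33,20],[40,16],[44,0]]
[[5,20],[13,12],[16,0],[19,16],[33,20],[40,16],[44,0]]
[[5,20],[13,12],[16,0],[19,16],[33,20],[40,16],[44,0]]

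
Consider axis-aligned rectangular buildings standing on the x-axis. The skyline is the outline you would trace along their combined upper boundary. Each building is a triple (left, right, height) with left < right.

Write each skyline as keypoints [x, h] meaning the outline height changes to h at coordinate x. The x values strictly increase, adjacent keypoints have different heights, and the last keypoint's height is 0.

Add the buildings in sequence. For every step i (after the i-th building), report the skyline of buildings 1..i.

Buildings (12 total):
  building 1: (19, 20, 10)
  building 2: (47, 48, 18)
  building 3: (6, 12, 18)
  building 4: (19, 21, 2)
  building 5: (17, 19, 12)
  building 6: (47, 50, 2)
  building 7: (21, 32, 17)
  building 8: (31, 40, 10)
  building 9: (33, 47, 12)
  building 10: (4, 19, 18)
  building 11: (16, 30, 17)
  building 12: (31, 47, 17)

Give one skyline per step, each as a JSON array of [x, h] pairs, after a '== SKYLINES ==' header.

== SKYLINES ==
[[19,10],[20,0]]
[[19,10],[20,0],[47,18],[48,0]]
[[6,18],[12,0],[19,10],[20,0],[47,18],[48,0]]
[[6,18],[12,0],[19,10],[20,2],[21,0],[47,18],[48,0]]
[[6,18],[12,0],[17,12],[19,10],[20,2],[21,0],[47,18],[48,0]]
[[6,18],[12,0],[17,12],[19,10],[20,2],[21,0],[47,18],[48,2],[50,0]]
[[6,18],[12,0],[17,12],[19,10],[20,2],[21,17],[32,0],[47,18],[48,2],[50,0]]
[[6,18],[12,0],[17,12],[19,10],[20,2],[21,17],[32,10],[40,0],[47,18],[48,2],[50,0]]
[[6,18],[12,0],[17,12],[19,10],[20,2],[21,17],[32,10],[33,12],[47,18],[48,2],[50,0]]
[[4,18],[19,10],[20,2],[21,17],[32,10],[33,12],[47,18],[48,2],[50,0]]
[[4,18],[19,17],[32,10],[33,12],[47,18],[48,2],[50,0]]
[[4,18],[19,17],[47,18],[48,2],[50,0]]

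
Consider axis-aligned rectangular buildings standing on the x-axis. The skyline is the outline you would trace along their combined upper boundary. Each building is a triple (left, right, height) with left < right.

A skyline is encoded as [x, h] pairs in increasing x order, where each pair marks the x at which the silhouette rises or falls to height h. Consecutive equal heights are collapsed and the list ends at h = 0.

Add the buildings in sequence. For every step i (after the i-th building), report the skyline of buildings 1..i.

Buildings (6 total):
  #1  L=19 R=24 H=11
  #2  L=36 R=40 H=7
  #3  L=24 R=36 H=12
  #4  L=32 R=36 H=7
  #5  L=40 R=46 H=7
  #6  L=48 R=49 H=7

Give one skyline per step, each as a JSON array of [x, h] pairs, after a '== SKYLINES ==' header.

== SKYLINES ==
[[19,11],[24,0]]
[[19,11],[24,0],[36,7],[40,0]]
[[19,11],[24,12],[36,7],[40,0]]
[[19,11],[24,12],[36,7],[40,0]]
[[19,11],[24,12],[36,7],[46,0]]
[[19,11],[24,12],[36,7],[46,0],[48,7],[49,0]]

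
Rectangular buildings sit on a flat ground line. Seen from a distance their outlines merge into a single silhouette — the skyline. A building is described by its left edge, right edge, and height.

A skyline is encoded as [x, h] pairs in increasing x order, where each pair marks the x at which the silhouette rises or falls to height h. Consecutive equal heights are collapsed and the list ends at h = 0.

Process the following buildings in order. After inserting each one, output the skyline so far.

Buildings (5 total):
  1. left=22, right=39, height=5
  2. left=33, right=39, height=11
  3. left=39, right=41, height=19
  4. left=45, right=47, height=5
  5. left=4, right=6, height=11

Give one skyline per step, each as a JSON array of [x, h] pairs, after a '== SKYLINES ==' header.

== SKYLINES ==
[[22,5],[39,0]]
[[22,5],[33,11],[39,0]]
[[22,5],[33,11],[39,19],[41,0]]
[[22,5],[33,11],[39,19],[41,0],[45,5],[47,0]]
[[4,11],[6,0],[22,5],[33,11],[39,19],[41,0],[45,5],[47,0]]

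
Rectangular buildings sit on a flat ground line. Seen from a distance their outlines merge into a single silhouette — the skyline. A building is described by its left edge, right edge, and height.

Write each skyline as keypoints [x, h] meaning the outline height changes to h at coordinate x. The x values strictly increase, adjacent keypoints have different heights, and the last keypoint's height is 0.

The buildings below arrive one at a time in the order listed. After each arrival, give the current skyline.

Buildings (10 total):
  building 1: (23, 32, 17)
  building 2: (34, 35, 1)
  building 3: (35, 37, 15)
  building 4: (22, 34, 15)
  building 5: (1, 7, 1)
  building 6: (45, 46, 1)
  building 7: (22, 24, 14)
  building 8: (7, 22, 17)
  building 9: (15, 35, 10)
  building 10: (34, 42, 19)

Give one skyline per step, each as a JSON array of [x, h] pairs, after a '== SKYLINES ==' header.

== SKYLINES ==
[[23,17],[32,0]]
[[23,17],[32,0],[34,1],[35,0]]
[[23,17],[32,0],[34,1],[35,15],[37,0]]
[[22,15],[23,17],[32,15],[34,1],[35,15],[37,0]]
[[1,1],[7,0],[22,15],[23,17],[32,15],[34,1],[35,15],[37,0]]
[[1,1],[7,0],[22,15],[23,17],[32,15],[34,1],[35,15],[37,0],[45,1],[46,0]]
[[1,1],[7,0],[22,15],[23,17],[32,15],[34,1],[35,15],[37,0],[45,1],[46,0]]
[[1,1],[7,17],[22,15],[23,17],[32,15],[34,1],[35,15],[37,0],[45,1],[46,0]]
[[1,1],[7,17],[22,15],[23,17],[32,15],[34,10],[35,15],[37,0],[45,1],[46,0]]
[[1,1],[7,17],[22,15],[23,17],[32,15],[34,19],[42,0],[45,1],[46,0]]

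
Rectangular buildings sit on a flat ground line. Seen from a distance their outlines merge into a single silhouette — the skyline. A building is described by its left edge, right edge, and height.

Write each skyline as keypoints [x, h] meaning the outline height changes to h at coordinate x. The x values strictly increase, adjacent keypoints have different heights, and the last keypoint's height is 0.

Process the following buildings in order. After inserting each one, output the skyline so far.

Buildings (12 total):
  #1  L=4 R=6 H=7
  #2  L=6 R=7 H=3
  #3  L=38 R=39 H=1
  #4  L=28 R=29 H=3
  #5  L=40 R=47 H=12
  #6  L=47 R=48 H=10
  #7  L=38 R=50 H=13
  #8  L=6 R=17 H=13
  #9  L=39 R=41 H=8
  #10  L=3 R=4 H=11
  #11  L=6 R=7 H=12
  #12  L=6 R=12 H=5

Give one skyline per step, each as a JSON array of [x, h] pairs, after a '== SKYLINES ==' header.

== SKYLINES ==
[[4,7],[6,0]]
[[4,7],[6,3],[7,0]]
[[4,7],[6,3],[7,0],[38,1],[39,0]]
[[4,7],[6,3],[7,0],[28,3],[29,0],[38,1],[39,0]]
[[4,7],[6,3],[7,0],[28,3],[29,0],[38,1],[39,0],[40,12],[47,0]]
[[4,7],[6,3],[7,0],[28,3],[29,0],[38,1],[39,0],[40,12],[47,10],[48,0]]
[[4,7],[6,3],[7,0],[28,3],[29,0],[38,13],[50,0]]
[[4,7],[6,13],[17,0],[28,3],[29,0],[38,13],[50,0]]
[[4,7],[6,13],[17,0],[28,3],[29,0],[38,13],[50,0]]
[[3,11],[4,7],[6,13],[17,0],[28,3],[29,0],[38,13],[50,0]]
[[3,11],[4,7],[6,13],[17,0],[28,3],[29,0],[38,13],[50,0]]
[[3,11],[4,7],[6,13],[17,0],[28,3],[29,0],[38,13],[50,0]]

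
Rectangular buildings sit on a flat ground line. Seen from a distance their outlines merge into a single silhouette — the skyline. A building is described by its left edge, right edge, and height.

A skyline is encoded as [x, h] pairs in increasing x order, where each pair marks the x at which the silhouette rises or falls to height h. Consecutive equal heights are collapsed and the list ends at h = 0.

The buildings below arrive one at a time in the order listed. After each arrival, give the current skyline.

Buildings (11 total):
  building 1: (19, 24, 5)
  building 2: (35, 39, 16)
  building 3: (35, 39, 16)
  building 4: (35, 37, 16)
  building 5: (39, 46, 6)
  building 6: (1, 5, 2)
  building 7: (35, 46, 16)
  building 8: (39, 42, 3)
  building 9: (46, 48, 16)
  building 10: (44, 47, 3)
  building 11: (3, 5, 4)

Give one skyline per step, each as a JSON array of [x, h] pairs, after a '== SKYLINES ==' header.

== SKYLINES ==
[[19,5],[24,0]]
[[19,5],[24,0],[35,16],[39,0]]
[[19,5],[24,0],[35,16],[39,0]]
[[19,5],[24,0],[35,16],[39,0]]
[[19,5],[24,0],[35,16],[39,6],[46,0]]
[[1,2],[5,0],[19,5],[24,0],[35,16],[39,6],[46,0]]
[[1,2],[5,0],[19,5],[24,0],[35,16],[46,0]]
[[1,2],[5,0],[19,5],[24,0],[35,16],[46,0]]
[[1,2],[5,0],[19,5],[24,0],[35,16],[48,0]]
[[1,2],[5,0],[19,5],[24,0],[35,16],[48,0]]
[[1,2],[3,4],[5,0],[19,5],[24,0],[35,16],[48,0]]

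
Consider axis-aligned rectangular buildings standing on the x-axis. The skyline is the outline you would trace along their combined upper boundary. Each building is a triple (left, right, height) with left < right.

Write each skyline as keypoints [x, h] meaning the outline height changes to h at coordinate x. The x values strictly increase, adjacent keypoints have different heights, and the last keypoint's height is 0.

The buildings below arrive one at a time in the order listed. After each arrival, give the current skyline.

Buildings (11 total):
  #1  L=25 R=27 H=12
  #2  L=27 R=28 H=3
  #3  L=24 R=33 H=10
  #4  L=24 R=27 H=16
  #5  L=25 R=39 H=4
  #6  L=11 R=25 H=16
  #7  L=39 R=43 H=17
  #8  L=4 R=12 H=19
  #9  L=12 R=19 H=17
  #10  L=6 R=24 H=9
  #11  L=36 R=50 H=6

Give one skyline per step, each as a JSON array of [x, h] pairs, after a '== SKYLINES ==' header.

== SKYLINES ==
[[25,12],[27,0]]
[[25,12],[27,3],[28,0]]
[[24,10],[25,12],[27,10],[33,0]]
[[24,16],[27,10],[33,0]]
[[24,16],[27,10],[33,4],[39,0]]
[[11,16],[27,10],[33,4],[39,0]]
[[11,16],[27,10],[33,4],[39,17],[43,0]]
[[4,19],[12,16],[27,10],[33,4],[39,17],[43,0]]
[[4,19],[12,17],[19,16],[27,10],[33,4],[39,17],[43,0]]
[[4,19],[12,17],[19,16],[27,10],[33,4],[39,17],[43,0]]
[[4,19],[12,17],[19,16],[27,10],[33,4],[36,6],[39,17],[43,6],[50,0]]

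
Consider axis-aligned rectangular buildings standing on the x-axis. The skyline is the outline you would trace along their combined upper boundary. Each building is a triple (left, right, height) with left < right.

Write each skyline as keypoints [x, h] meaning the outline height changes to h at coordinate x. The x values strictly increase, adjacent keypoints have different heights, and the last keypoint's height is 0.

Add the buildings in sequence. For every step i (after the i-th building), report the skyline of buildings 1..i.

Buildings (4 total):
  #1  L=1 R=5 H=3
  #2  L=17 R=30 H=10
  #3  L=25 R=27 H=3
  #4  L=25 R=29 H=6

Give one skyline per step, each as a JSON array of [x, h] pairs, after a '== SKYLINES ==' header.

== SKYLINES ==
[[1,3],[5,0]]
[[1,3],[5,0],[17,10],[30,0]]
[[1,3],[5,0],[17,10],[30,0]]
[[1,3],[5,0],[17,10],[30,0]]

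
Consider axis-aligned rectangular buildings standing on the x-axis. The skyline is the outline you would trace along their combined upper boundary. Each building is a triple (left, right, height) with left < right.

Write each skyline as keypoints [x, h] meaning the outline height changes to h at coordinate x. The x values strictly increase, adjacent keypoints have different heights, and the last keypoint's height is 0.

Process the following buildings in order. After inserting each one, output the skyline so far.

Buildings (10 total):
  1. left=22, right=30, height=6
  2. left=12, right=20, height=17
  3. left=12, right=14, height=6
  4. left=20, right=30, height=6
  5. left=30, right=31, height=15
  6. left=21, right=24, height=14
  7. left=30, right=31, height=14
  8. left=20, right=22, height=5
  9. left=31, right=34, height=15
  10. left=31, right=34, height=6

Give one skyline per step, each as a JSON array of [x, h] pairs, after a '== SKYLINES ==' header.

== SKYLINES ==
[[22,6],[30,0]]
[[12,17],[20,0],[22,6],[30,0]]
[[12,17],[20,0],[22,6],[30,0]]
[[12,17],[20,6],[30,0]]
[[12,17],[20,6],[30,15],[31,0]]
[[12,17],[20,6],[21,14],[24,6],[30,15],[31,0]]
[[12,17],[20,6],[21,14],[24,6],[30,15],[31,0]]
[[12,17],[20,6],[21,14],[24,6],[30,15],[31,0]]
[[12,17],[20,6],[21,14],[24,6],[30,15],[34,0]]
[[12,17],[20,6],[21,14],[24,6],[30,15],[34,0]]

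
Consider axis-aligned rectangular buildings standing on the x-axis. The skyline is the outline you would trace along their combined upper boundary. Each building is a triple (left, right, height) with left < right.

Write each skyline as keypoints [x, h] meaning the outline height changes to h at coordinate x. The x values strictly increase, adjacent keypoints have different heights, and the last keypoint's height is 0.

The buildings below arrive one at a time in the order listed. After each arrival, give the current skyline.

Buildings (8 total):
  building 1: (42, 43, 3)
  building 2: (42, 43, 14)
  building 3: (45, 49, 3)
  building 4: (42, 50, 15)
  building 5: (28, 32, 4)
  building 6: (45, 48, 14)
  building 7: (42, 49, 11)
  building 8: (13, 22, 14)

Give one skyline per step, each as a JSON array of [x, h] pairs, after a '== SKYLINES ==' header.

== SKYLINES ==
[[42,3],[43,0]]
[[42,14],[43,0]]
[[42,14],[43,0],[45,3],[49,0]]
[[42,15],[50,0]]
[[28,4],[32,0],[42,15],[50,0]]
[[28,4],[32,0],[42,15],[50,0]]
[[28,4],[32,0],[42,15],[50,0]]
[[13,14],[22,0],[28,4],[32,0],[42,15],[50,0]]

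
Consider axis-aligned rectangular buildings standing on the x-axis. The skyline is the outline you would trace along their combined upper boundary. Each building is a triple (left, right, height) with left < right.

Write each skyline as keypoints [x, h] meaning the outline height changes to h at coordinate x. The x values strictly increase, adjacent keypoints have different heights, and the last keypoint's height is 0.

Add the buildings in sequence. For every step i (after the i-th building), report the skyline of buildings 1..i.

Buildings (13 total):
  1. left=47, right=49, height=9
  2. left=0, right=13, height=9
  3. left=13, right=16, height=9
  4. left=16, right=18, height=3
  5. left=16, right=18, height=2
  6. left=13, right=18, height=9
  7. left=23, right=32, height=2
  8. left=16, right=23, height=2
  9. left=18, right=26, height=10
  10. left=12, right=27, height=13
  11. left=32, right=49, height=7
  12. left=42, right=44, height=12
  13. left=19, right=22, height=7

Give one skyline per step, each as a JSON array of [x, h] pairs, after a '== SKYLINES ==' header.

== SKYLINES ==
[[47,9],[49,0]]
[[0,9],[13,0],[47,9],[49,0]]
[[0,9],[16,0],[47,9],[49,0]]
[[0,9],[16,3],[18,0],[47,9],[49,0]]
[[0,9],[16,3],[18,0],[47,9],[49,0]]
[[0,9],[18,0],[47,9],[49,0]]
[[0,9],[18,0],[23,2],[32,0],[47,9],[49,0]]
[[0,9],[18,2],[32,0],[47,9],[49,0]]
[[0,9],[18,10],[26,2],[32,0],[47,9],[49,0]]
[[0,9],[12,13],[27,2],[32,0],[47,9],[49,0]]
[[0,9],[12,13],[27,2],[32,7],[47,9],[49,0]]
[[0,9],[12,13],[27,2],[32,7],[42,12],[44,7],[47,9],[49,0]]
[[0,9],[12,13],[27,2],[32,7],[42,12],[44,7],[47,9],[49,0]]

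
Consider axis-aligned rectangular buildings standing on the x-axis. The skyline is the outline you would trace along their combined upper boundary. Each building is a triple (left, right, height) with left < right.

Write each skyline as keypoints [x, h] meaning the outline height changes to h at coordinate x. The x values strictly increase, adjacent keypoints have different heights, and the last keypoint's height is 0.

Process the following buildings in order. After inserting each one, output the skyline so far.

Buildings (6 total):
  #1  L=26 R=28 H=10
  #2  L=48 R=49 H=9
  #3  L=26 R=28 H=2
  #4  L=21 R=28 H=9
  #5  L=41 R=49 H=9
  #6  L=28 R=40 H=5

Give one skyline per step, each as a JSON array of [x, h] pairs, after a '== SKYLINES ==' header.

== SKYLINES ==
[[26,10],[28,0]]
[[26,10],[28,0],[48,9],[49,0]]
[[26,10],[28,0],[48,9],[49,0]]
[[21,9],[26,10],[28,0],[48,9],[49,0]]
[[21,9],[26,10],[28,0],[41,9],[49,0]]
[[21,9],[26,10],[28,5],[40,0],[41,9],[49,0]]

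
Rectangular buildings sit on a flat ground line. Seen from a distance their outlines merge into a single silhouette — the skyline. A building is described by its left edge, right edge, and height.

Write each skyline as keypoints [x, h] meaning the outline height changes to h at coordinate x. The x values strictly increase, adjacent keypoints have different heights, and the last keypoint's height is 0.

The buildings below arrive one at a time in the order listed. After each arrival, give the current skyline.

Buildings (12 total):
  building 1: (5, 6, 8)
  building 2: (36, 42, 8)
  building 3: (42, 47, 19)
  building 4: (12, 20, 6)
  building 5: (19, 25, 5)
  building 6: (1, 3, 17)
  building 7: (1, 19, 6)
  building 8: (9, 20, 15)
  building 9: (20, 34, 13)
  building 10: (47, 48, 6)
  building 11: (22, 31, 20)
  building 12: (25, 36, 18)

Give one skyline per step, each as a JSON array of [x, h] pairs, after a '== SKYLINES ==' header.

== SKYLINES ==
[[5,8],[6,0]]
[[5,8],[6,0],[36,8],[42,0]]
[[5,8],[6,0],[36,8],[42,19],[47,0]]
[[5,8],[6,0],[12,6],[20,0],[36,8],[42,19],[47,0]]
[[5,8],[6,0],[12,6],[20,5],[25,0],[36,8],[42,19],[47,0]]
[[1,17],[3,0],[5,8],[6,0],[12,6],[20,5],[25,0],[36,8],[42,19],[47,0]]
[[1,17],[3,6],[5,8],[6,6],[20,5],[25,0],[36,8],[42,19],[47,0]]
[[1,17],[3,6],[5,8],[6,6],[9,15],[20,5],[25,0],[36,8],[42,19],[47,0]]
[[1,17],[3,6],[5,8],[6,6],[9,15],[20,13],[34,0],[36,8],[42,19],[47,0]]
[[1,17],[3,6],[5,8],[6,6],[9,15],[20,13],[34,0],[36,8],[42,19],[47,6],[48,0]]
[[1,17],[3,6],[5,8],[6,6],[9,15],[20,13],[22,20],[31,13],[34,0],[36,8],[42,19],[47,6],[48,0]]
[[1,17],[3,6],[5,8],[6,6],[9,15],[20,13],[22,20],[31,18],[36,8],[42,19],[47,6],[48,0]]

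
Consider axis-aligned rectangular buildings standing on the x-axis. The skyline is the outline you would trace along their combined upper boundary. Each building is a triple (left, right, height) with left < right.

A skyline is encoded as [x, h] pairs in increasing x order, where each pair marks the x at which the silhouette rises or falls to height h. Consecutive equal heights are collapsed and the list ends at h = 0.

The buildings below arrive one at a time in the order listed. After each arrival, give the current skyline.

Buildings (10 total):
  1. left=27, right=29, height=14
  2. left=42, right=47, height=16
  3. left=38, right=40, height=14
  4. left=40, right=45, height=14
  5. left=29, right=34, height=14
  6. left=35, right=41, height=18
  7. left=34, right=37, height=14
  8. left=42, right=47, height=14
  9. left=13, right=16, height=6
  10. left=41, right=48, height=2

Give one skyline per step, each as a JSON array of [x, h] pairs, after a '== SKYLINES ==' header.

== SKYLINES ==
[[27,14],[29,0]]
[[27,14],[29,0],[42,16],[47,0]]
[[27,14],[29,0],[38,14],[40,0],[42,16],[47,0]]
[[27,14],[29,0],[38,14],[42,16],[47,0]]
[[27,14],[34,0],[38,14],[42,16],[47,0]]
[[27,14],[34,0],[35,18],[41,14],[42,16],[47,0]]
[[27,14],[35,18],[41,14],[42,16],[47,0]]
[[27,14],[35,18],[41,14],[42,16],[47,0]]
[[13,6],[16,0],[27,14],[35,18],[41,14],[42,16],[47,0]]
[[13,6],[16,0],[27,14],[35,18],[41,14],[42,16],[47,2],[48,0]]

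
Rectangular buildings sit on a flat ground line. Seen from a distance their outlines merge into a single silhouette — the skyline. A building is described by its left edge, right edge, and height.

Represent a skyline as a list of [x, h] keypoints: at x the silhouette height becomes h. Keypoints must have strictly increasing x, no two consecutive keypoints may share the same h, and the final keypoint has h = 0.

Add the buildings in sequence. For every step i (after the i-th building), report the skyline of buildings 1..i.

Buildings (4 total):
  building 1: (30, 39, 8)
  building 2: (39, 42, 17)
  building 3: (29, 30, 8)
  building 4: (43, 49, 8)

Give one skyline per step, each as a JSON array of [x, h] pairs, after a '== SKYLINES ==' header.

== SKYLINES ==
[[30,8],[39,0]]
[[30,8],[39,17],[42,0]]
[[29,8],[39,17],[42,0]]
[[29,8],[39,17],[42,0],[43,8],[49,0]]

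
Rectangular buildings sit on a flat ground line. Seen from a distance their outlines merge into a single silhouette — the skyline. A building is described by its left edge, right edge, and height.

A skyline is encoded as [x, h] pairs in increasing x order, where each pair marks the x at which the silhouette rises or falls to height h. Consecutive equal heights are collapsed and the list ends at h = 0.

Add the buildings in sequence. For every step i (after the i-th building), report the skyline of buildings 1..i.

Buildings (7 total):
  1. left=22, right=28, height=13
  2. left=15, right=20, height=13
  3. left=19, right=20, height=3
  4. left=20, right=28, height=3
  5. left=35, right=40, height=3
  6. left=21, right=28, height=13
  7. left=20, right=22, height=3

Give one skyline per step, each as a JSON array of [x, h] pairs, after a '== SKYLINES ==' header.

== SKYLINES ==
[[22,13],[28,0]]
[[15,13],[20,0],[22,13],[28,0]]
[[15,13],[20,0],[22,13],[28,0]]
[[15,13],[20,3],[22,13],[28,0]]
[[15,13],[20,3],[22,13],[28,0],[35,3],[40,0]]
[[15,13],[20,3],[21,13],[28,0],[35,3],[40,0]]
[[15,13],[20,3],[21,13],[28,0],[35,3],[40,0]]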